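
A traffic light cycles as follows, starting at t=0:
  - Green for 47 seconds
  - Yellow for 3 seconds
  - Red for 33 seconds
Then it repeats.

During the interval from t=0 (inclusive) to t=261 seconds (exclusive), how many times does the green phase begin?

Answer: 4

Derivation:
Cycle = 47+3+33 = 83s
green phase starts at t = k*83 + 0 for k=0,1,2,...
Need k*83+0 < 261 → k < 3.145
k ∈ {0, ..., 3} → 4 starts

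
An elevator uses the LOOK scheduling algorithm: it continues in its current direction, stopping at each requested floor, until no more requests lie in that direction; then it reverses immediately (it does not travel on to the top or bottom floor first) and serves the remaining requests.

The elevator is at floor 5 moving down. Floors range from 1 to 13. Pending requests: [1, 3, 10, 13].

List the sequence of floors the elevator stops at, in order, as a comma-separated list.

Answer: 3, 1, 10, 13

Derivation:
Current: 5, moving DOWN
Serve below first (descending): [3, 1]
Then reverse, serve above (ascending): [10, 13]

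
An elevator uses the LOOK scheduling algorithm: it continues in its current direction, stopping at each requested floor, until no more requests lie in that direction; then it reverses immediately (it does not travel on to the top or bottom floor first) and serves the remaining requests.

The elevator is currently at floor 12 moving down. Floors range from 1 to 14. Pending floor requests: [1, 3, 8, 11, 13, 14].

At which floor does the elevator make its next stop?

Answer: 11

Derivation:
Current floor: 12, direction: down
Requests above: [13, 14]
Requests below: [1, 3, 8, 11]
Moving down and requests lie below → nearest below is max([1, 3, 8, 11]) = 11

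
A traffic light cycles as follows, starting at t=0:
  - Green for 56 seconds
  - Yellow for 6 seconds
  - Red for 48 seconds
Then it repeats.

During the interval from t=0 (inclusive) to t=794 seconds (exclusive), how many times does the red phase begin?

Answer: 7

Derivation:
Cycle = 56+6+48 = 110s
red phase starts at t = k*110 + 62 for k=0,1,2,...
Need k*110+62 < 794 → k < 6.655
k ∈ {0, ..., 6} → 7 starts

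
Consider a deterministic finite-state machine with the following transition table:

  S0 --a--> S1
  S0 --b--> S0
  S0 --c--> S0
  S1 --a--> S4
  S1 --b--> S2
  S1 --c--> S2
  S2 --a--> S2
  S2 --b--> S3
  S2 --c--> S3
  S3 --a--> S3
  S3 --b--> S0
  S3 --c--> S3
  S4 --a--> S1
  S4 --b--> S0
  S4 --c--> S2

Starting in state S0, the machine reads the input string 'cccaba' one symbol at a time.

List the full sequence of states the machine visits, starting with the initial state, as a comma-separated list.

Answer: S0, S0, S0, S0, S1, S2, S2

Derivation:
Start: S0
  read 'c': S0 --c--> S0
  read 'c': S0 --c--> S0
  read 'c': S0 --c--> S0
  read 'a': S0 --a--> S1
  read 'b': S1 --b--> S2
  read 'a': S2 --a--> S2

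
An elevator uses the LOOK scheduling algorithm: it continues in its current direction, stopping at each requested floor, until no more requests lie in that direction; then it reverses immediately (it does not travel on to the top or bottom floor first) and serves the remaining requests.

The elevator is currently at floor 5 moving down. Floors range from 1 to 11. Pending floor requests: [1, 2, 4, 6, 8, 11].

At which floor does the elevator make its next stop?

Current floor: 5, direction: down
Requests above: [6, 8, 11]
Requests below: [1, 2, 4]
Moving down and requests lie below → nearest below is max([1, 2, 4]) = 4

Answer: 4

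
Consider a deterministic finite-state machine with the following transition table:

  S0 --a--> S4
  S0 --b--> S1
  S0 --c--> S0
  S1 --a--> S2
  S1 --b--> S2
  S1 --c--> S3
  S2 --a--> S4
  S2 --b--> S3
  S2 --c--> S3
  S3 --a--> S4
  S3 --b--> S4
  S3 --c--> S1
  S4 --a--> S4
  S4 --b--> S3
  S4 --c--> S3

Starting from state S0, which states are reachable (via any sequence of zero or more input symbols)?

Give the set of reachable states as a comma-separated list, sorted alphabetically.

Answer: S0, S1, S2, S3, S4

Derivation:
BFS from S0:
  visit S0: S0--a-->S4 (new), S0--b-->S1 (new), S0--c-->S0 (seen)
  visit S4: S4--a-->S4 (seen), S4--b-->S3 (new), S4--c-->S3 (seen)
  visit S1: S1--a-->S2 (new), S1--b-->S2 (seen), S1--c-->S3 (seen)
  visit S3: S3--a-->S4 (seen), S3--b-->S4 (seen), S3--c-->S1 (seen)
  visit S2: S2--a-->S4 (seen), S2--b-->S3 (seen), S2--c-->S3 (seen)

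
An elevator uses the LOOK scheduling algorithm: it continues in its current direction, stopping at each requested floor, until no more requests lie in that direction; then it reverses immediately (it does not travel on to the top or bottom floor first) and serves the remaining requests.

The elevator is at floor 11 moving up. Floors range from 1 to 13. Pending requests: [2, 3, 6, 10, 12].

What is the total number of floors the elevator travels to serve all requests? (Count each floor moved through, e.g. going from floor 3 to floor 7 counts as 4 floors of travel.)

Start at floor 11 moving up, LOOK stop order: [12, 10, 6, 3, 2]
  11 → 12: |12-11| = 1, total = 1
  12 → 10: |10-12| = 2, total = 3
  10 → 6: |6-10| = 4, total = 7
  6 → 3: |3-6| = 3, total = 10
  3 → 2: |2-3| = 1, total = 11

Answer: 11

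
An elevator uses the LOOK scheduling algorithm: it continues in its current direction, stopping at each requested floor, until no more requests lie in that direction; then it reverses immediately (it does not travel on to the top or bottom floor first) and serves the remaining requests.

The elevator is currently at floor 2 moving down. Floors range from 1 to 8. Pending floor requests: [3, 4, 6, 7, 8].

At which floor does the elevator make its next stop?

Current floor: 2, direction: down
Requests above: [3, 4, 6, 7, 8]
Requests below: []
Moving down but no requests below → reverse; nearest above is min([3, 4, 6, 7, 8]) = 3

Answer: 3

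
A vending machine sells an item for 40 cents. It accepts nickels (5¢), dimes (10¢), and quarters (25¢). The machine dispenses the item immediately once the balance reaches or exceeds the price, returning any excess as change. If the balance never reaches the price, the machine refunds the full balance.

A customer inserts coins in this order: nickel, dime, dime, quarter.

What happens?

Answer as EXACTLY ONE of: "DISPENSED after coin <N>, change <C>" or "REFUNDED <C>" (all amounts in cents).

Price: 40¢
Coin 1 (nickel, 5¢): balance = 5¢
Coin 2 (dime, 10¢): balance = 15¢
Coin 3 (dime, 10¢): balance = 25¢
Coin 4 (quarter, 25¢): balance = 50¢
  → balance >= price → DISPENSE, change = 50 - 40 = 10¢

Answer: DISPENSED after coin 4, change 10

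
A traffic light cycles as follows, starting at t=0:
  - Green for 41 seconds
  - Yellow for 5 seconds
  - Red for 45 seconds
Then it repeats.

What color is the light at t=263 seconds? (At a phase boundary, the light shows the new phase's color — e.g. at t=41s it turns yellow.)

Answer: red

Derivation:
Cycle length = 41 + 5 + 45 = 91s
t = 263, phase_t = 263 mod 91 = 81
81 >= 46 → RED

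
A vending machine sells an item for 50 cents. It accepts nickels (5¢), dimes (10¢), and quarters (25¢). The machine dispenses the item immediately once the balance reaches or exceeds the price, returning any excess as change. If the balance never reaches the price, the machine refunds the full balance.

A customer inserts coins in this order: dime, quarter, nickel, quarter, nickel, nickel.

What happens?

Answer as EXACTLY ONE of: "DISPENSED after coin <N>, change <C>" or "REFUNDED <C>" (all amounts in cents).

Price: 50¢
Coin 1 (dime, 10¢): balance = 10¢
Coin 2 (quarter, 25¢): balance = 35¢
Coin 3 (nickel, 5¢): balance = 40¢
Coin 4 (quarter, 25¢): balance = 65¢
  → balance >= price → DISPENSE, change = 65 - 50 = 15¢

Answer: DISPENSED after coin 4, change 15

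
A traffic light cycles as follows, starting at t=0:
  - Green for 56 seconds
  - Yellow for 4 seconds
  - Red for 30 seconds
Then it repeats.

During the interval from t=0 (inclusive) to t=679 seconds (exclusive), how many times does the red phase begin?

Cycle = 56+4+30 = 90s
red phase starts at t = k*90 + 60 for k=0,1,2,...
Need k*90+60 < 679 → k < 6.878
k ∈ {0, ..., 6} → 7 starts

Answer: 7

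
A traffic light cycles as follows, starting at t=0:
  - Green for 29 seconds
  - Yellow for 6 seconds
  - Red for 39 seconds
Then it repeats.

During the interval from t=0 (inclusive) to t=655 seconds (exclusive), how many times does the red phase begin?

Answer: 9

Derivation:
Cycle = 29+6+39 = 74s
red phase starts at t = k*74 + 35 for k=0,1,2,...
Need k*74+35 < 655 → k < 8.378
k ∈ {0, ..., 8} → 9 starts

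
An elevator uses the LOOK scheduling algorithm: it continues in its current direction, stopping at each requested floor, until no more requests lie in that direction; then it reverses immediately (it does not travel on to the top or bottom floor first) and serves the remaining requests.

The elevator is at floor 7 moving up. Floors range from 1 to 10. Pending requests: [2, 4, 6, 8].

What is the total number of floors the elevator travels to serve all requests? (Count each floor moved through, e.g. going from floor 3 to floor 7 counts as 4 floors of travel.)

Start at floor 7 moving up, LOOK stop order: [8, 6, 4, 2]
  7 → 8: |8-7| = 1, total = 1
  8 → 6: |6-8| = 2, total = 3
  6 → 4: |4-6| = 2, total = 5
  4 → 2: |2-4| = 2, total = 7

Answer: 7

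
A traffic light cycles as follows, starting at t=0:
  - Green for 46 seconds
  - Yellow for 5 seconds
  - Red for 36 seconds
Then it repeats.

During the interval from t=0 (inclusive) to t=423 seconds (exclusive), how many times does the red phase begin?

Cycle = 46+5+36 = 87s
red phase starts at t = k*87 + 51 for k=0,1,2,...
Need k*87+51 < 423 → k < 4.276
k ∈ {0, ..., 4} → 5 starts

Answer: 5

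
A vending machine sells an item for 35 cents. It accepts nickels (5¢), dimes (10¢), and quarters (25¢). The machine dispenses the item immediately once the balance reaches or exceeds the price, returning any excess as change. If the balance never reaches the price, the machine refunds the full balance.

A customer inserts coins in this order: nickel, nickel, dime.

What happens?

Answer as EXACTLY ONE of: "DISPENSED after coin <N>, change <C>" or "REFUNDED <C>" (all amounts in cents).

Answer: REFUNDED 20

Derivation:
Price: 35¢
Coin 1 (nickel, 5¢): balance = 5¢
Coin 2 (nickel, 5¢): balance = 10¢
Coin 3 (dime, 10¢): balance = 20¢
All coins inserted, balance 20¢ < price 35¢ → REFUND 20¢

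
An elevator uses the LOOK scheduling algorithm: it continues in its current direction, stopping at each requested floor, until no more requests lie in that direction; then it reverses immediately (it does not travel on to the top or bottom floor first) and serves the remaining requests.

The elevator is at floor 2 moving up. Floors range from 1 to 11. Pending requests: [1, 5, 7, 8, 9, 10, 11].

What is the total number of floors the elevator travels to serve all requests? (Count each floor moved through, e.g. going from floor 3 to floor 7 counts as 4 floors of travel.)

Answer: 19

Derivation:
Start at floor 2 moving up, LOOK stop order: [5, 7, 8, 9, 10, 11, 1]
  2 → 5: |5-2| = 3, total = 3
  5 → 7: |7-5| = 2, total = 5
  7 → 8: |8-7| = 1, total = 6
  8 → 9: |9-8| = 1, total = 7
  9 → 10: |10-9| = 1, total = 8
  10 → 11: |11-10| = 1, total = 9
  11 → 1: |1-11| = 10, total = 19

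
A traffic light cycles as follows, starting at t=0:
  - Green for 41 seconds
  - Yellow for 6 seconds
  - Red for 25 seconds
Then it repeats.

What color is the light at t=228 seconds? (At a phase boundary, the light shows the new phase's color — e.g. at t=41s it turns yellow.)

Cycle length = 41 + 6 + 25 = 72s
t = 228, phase_t = 228 mod 72 = 12
12 < 41 (green end) → GREEN

Answer: green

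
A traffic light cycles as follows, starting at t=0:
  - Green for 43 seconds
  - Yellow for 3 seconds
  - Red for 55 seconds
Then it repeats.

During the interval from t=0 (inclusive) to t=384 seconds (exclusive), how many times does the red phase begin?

Cycle = 43+3+55 = 101s
red phase starts at t = k*101 + 46 for k=0,1,2,...
Need k*101+46 < 384 → k < 3.347
k ∈ {0, ..., 3} → 4 starts

Answer: 4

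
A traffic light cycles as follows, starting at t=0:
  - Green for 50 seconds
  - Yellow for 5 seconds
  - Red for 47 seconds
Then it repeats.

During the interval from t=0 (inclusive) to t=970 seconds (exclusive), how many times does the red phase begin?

Answer: 9

Derivation:
Cycle = 50+5+47 = 102s
red phase starts at t = k*102 + 55 for k=0,1,2,...
Need k*102+55 < 970 → k < 8.971
k ∈ {0, ..., 8} → 9 starts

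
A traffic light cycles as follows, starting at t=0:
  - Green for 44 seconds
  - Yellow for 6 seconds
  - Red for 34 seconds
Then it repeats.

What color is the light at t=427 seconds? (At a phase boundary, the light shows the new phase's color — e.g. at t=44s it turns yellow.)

Cycle length = 44 + 6 + 34 = 84s
t = 427, phase_t = 427 mod 84 = 7
7 < 44 (green end) → GREEN

Answer: green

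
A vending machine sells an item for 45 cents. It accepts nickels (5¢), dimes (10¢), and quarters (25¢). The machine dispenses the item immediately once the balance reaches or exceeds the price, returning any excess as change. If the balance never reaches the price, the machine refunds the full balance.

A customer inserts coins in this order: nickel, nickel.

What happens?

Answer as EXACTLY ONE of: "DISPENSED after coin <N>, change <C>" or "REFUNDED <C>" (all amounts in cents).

Price: 45¢
Coin 1 (nickel, 5¢): balance = 5¢
Coin 2 (nickel, 5¢): balance = 10¢
All coins inserted, balance 10¢ < price 45¢ → REFUND 10¢

Answer: REFUNDED 10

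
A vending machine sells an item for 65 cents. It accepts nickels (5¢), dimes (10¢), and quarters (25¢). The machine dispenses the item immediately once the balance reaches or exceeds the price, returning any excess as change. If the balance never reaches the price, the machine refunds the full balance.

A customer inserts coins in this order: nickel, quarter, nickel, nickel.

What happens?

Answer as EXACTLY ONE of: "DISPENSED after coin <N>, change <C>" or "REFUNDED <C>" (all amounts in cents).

Price: 65¢
Coin 1 (nickel, 5¢): balance = 5¢
Coin 2 (quarter, 25¢): balance = 30¢
Coin 3 (nickel, 5¢): balance = 35¢
Coin 4 (nickel, 5¢): balance = 40¢
All coins inserted, balance 40¢ < price 65¢ → REFUND 40¢

Answer: REFUNDED 40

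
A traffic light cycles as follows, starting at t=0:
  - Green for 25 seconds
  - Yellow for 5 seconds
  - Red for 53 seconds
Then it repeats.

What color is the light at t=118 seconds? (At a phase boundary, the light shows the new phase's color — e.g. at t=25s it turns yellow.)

Cycle length = 25 + 5 + 53 = 83s
t = 118, phase_t = 118 mod 83 = 35
35 >= 30 → RED

Answer: red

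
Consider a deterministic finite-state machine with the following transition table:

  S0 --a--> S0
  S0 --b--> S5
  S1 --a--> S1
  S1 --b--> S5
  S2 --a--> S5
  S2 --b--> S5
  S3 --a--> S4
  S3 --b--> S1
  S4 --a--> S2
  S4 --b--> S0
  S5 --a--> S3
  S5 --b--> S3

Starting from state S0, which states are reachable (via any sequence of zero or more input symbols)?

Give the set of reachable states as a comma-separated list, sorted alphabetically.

Answer: S0, S1, S2, S3, S4, S5

Derivation:
BFS from S0:
  visit S0: S0--a-->S0 (seen), S0--b-->S5 (new)
  visit S5: S5--a-->S3 (new), S5--b-->S3 (seen)
  visit S3: S3--a-->S4 (new), S3--b-->S1 (new)
  visit S4: S4--a-->S2 (new), S4--b-->S0 (seen)
  visit S1: S1--a-->S1 (seen), S1--b-->S5 (seen)
  visit S2: S2--a-->S5 (seen), S2--b-->S5 (seen)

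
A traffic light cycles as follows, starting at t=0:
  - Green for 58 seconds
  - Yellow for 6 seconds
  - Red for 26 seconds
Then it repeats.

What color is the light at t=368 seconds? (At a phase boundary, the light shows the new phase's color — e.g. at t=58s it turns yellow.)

Answer: green

Derivation:
Cycle length = 58 + 6 + 26 = 90s
t = 368, phase_t = 368 mod 90 = 8
8 < 58 (green end) → GREEN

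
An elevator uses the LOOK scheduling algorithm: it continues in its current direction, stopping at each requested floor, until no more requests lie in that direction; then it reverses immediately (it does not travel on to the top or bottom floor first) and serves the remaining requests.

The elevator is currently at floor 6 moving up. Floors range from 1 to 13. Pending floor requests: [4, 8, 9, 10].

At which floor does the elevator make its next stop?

Current floor: 6, direction: up
Requests above: [8, 9, 10]
Requests below: [4]
Moving up and requests lie above → nearest above is min([8, 9, 10]) = 8

Answer: 8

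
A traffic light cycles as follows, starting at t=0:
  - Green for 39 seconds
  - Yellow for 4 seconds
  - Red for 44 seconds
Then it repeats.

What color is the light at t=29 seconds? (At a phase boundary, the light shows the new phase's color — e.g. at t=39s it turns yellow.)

Cycle length = 39 + 4 + 44 = 87s
t = 29, phase_t = 29 mod 87 = 29
29 < 39 (green end) → GREEN

Answer: green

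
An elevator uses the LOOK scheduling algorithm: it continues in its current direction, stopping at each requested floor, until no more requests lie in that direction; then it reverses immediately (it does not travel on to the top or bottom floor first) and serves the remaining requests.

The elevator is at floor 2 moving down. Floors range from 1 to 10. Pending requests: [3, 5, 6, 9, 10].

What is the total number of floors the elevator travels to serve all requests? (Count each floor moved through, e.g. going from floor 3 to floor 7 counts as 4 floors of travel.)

Answer: 8

Derivation:
Start at floor 2 moving down, LOOK stop order: [3, 5, 6, 9, 10]
  2 → 3: |3-2| = 1, total = 1
  3 → 5: |5-3| = 2, total = 3
  5 → 6: |6-5| = 1, total = 4
  6 → 9: |9-6| = 3, total = 7
  9 → 10: |10-9| = 1, total = 8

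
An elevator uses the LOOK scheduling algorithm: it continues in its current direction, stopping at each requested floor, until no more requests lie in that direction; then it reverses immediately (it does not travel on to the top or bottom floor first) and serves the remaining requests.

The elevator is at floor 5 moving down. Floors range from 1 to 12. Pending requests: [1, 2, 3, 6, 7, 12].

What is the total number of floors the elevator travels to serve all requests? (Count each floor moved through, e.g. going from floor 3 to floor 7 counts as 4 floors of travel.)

Answer: 15

Derivation:
Start at floor 5 moving down, LOOK stop order: [3, 2, 1, 6, 7, 12]
  5 → 3: |3-5| = 2, total = 2
  3 → 2: |2-3| = 1, total = 3
  2 → 1: |1-2| = 1, total = 4
  1 → 6: |6-1| = 5, total = 9
  6 → 7: |7-6| = 1, total = 10
  7 → 12: |12-7| = 5, total = 15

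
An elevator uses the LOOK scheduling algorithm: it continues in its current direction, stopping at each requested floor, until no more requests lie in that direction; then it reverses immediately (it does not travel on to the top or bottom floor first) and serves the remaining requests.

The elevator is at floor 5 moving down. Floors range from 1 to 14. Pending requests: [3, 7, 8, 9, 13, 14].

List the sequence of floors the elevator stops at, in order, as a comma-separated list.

Current: 5, moving DOWN
Serve below first (descending): [3]
Then reverse, serve above (ascending): [7, 8, 9, 13, 14]

Answer: 3, 7, 8, 9, 13, 14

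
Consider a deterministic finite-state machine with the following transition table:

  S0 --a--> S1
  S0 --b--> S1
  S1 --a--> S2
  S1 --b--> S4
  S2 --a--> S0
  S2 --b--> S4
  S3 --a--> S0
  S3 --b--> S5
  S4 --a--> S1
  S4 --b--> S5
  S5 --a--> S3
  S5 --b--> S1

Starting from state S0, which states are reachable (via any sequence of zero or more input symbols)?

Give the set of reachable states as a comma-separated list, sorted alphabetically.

BFS from S0:
  visit S0: S0--a-->S1 (new), S0--b-->S1 (seen)
  visit S1: S1--a-->S2 (new), S1--b-->S4 (new)
  visit S2: S2--a-->S0 (seen), S2--b-->S4 (seen)
  visit S4: S4--a-->S1 (seen), S4--b-->S5 (new)
  visit S5: S5--a-->S3 (new), S5--b-->S1 (seen)
  visit S3: S3--a-->S0 (seen), S3--b-->S5 (seen)

Answer: S0, S1, S2, S3, S4, S5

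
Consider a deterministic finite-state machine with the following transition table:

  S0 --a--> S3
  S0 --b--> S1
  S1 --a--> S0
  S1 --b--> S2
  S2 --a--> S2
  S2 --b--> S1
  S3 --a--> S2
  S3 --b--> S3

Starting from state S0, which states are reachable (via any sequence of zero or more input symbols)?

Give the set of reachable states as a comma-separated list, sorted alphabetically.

BFS from S0:
  visit S0: S0--a-->S3 (new), S0--b-->S1 (new)
  visit S3: S3--a-->S2 (new), S3--b-->S3 (seen)
  visit S1: S1--a-->S0 (seen), S1--b-->S2 (seen)
  visit S2: S2--a-->S2 (seen), S2--b-->S1 (seen)

Answer: S0, S1, S2, S3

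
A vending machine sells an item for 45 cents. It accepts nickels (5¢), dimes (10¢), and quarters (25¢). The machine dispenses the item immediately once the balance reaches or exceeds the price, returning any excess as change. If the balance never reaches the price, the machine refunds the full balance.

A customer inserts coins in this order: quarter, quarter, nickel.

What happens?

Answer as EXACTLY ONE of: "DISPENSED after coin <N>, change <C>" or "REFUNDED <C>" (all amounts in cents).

Answer: DISPENSED after coin 2, change 5

Derivation:
Price: 45¢
Coin 1 (quarter, 25¢): balance = 25¢
Coin 2 (quarter, 25¢): balance = 50¢
  → balance >= price → DISPENSE, change = 50 - 45 = 5¢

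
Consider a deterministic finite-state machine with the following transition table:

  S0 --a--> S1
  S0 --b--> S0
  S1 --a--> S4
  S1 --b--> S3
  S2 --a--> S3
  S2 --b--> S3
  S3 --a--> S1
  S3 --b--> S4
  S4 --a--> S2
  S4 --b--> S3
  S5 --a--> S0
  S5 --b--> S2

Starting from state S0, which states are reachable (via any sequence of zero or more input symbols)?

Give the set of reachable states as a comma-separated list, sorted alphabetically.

Answer: S0, S1, S2, S3, S4

Derivation:
BFS from S0:
  visit S0: S0--a-->S1 (new), S0--b-->S0 (seen)
  visit S1: S1--a-->S4 (new), S1--b-->S3 (new)
  visit S4: S4--a-->S2 (new), S4--b-->S3 (seen)
  visit S3: S3--a-->S1 (seen), S3--b-->S4 (seen)
  visit S2: S2--a-->S3 (seen), S2--b-->S3 (seen)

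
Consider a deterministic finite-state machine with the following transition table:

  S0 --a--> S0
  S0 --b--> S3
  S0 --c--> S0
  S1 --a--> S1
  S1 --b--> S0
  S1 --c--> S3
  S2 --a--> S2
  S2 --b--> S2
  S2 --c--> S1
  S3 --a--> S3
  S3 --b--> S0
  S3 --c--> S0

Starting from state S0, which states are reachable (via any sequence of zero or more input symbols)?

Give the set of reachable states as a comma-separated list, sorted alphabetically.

BFS from S0:
  visit S0: S0--a-->S0 (seen), S0--b-->S3 (new), S0--c-->S0 (seen)
  visit S3: S3--a-->S3 (seen), S3--b-->S0 (seen), S3--c-->S0 (seen)

Answer: S0, S3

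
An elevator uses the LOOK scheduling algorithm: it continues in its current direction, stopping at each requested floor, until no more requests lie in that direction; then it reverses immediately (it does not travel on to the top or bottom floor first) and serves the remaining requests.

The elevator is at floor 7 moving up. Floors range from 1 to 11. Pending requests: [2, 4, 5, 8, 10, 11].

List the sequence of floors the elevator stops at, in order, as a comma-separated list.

Current: 7, moving UP
Serve above first (ascending): [8, 10, 11]
Then reverse, serve below (descending): [5, 4, 2]

Answer: 8, 10, 11, 5, 4, 2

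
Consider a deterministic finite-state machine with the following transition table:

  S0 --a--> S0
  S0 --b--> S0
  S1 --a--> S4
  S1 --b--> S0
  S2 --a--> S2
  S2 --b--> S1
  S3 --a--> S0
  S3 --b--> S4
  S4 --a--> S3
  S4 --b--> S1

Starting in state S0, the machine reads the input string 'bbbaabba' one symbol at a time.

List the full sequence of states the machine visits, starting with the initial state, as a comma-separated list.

Start: S0
  read 'b': S0 --b--> S0
  read 'b': S0 --b--> S0
  read 'b': S0 --b--> S0
  read 'a': S0 --a--> S0
  read 'a': S0 --a--> S0
  read 'b': S0 --b--> S0
  read 'b': S0 --b--> S0
  read 'a': S0 --a--> S0

Answer: S0, S0, S0, S0, S0, S0, S0, S0, S0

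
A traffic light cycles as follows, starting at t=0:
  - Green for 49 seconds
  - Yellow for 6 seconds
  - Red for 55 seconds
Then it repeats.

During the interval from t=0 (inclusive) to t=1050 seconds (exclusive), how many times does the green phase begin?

Cycle = 49+6+55 = 110s
green phase starts at t = k*110 + 0 for k=0,1,2,...
Need k*110+0 < 1050 → k < 9.545
k ∈ {0, ..., 9} → 10 starts

Answer: 10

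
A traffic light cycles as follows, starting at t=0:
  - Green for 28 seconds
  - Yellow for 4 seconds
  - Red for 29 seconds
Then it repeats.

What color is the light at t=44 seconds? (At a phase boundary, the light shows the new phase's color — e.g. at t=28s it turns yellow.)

Cycle length = 28 + 4 + 29 = 61s
t = 44, phase_t = 44 mod 61 = 44
44 >= 32 → RED

Answer: red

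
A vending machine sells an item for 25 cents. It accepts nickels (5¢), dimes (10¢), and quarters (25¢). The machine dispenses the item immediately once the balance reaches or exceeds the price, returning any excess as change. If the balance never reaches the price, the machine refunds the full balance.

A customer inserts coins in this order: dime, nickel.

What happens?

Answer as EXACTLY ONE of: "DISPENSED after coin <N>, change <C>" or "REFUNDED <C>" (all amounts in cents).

Price: 25¢
Coin 1 (dime, 10¢): balance = 10¢
Coin 2 (nickel, 5¢): balance = 15¢
All coins inserted, balance 15¢ < price 25¢ → REFUND 15¢

Answer: REFUNDED 15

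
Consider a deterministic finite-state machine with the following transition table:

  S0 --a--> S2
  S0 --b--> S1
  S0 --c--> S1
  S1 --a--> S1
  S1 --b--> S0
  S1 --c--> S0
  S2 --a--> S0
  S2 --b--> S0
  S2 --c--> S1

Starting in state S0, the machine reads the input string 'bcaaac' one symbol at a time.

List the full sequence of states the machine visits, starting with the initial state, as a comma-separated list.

Start: S0
  read 'b': S0 --b--> S1
  read 'c': S1 --c--> S0
  read 'a': S0 --a--> S2
  read 'a': S2 --a--> S0
  read 'a': S0 --a--> S2
  read 'c': S2 --c--> S1

Answer: S0, S1, S0, S2, S0, S2, S1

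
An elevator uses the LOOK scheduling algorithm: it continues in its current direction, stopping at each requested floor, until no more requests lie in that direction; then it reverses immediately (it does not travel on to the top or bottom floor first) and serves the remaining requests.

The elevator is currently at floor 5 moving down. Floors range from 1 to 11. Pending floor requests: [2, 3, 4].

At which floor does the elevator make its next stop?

Answer: 4

Derivation:
Current floor: 5, direction: down
Requests above: []
Requests below: [2, 3, 4]
Moving down and requests lie below → nearest below is max([2, 3, 4]) = 4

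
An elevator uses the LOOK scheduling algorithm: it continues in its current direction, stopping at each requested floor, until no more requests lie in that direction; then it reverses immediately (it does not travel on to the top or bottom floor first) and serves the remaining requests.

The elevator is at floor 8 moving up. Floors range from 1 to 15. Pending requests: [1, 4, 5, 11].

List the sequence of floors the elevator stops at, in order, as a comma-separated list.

Current: 8, moving UP
Serve above first (ascending): [11]
Then reverse, serve below (descending): [5, 4, 1]

Answer: 11, 5, 4, 1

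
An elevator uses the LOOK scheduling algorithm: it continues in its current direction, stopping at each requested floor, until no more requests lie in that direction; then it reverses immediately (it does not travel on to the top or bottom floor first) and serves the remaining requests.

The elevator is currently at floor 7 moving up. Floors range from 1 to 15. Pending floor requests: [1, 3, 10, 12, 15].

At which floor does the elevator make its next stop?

Current floor: 7, direction: up
Requests above: [10, 12, 15]
Requests below: [1, 3]
Moving up and requests lie above → nearest above is min([10, 12, 15]) = 10

Answer: 10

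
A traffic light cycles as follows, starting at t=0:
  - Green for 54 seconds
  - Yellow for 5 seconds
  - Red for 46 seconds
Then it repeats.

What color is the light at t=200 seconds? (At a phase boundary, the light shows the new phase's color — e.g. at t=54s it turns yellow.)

Cycle length = 54 + 5 + 46 = 105s
t = 200, phase_t = 200 mod 105 = 95
95 >= 59 → RED

Answer: red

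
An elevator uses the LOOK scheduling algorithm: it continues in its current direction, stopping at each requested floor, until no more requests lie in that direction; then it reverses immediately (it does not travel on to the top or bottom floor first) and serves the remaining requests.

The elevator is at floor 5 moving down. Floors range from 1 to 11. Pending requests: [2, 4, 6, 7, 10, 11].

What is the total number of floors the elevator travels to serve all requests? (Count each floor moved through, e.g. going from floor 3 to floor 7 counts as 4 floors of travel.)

Answer: 12

Derivation:
Start at floor 5 moving down, LOOK stop order: [4, 2, 6, 7, 10, 11]
  5 → 4: |4-5| = 1, total = 1
  4 → 2: |2-4| = 2, total = 3
  2 → 6: |6-2| = 4, total = 7
  6 → 7: |7-6| = 1, total = 8
  7 → 10: |10-7| = 3, total = 11
  10 → 11: |11-10| = 1, total = 12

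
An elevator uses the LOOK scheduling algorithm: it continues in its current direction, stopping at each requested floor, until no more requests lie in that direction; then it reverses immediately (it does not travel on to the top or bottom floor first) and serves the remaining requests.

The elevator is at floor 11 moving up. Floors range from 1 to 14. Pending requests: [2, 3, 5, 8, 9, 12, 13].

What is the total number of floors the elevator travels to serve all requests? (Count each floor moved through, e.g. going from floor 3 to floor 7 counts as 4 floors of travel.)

Start at floor 11 moving up, LOOK stop order: [12, 13, 9, 8, 5, 3, 2]
  11 → 12: |12-11| = 1, total = 1
  12 → 13: |13-12| = 1, total = 2
  13 → 9: |9-13| = 4, total = 6
  9 → 8: |8-9| = 1, total = 7
  8 → 5: |5-8| = 3, total = 10
  5 → 3: |3-5| = 2, total = 12
  3 → 2: |2-3| = 1, total = 13

Answer: 13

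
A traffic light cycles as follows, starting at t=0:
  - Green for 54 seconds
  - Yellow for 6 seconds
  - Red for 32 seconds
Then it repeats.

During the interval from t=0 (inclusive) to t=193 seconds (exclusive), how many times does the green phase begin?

Cycle = 54+6+32 = 92s
green phase starts at t = k*92 + 0 for k=0,1,2,...
Need k*92+0 < 193 → k < 2.098
k ∈ {0, ..., 2} → 3 starts

Answer: 3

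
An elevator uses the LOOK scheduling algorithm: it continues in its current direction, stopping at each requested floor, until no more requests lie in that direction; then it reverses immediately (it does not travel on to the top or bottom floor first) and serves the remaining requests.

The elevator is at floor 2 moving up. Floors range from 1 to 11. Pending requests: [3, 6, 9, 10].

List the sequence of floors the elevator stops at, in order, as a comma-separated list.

Current: 2, moving UP
Serve above first (ascending): [3, 6, 9, 10]
Then reverse, serve below (descending): []

Answer: 3, 6, 9, 10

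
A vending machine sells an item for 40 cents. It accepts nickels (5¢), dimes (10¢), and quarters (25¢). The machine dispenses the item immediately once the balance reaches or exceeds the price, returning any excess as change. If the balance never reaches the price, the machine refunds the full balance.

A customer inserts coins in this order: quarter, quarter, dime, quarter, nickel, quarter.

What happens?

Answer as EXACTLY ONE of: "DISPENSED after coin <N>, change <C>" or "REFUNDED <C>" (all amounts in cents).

Answer: DISPENSED after coin 2, change 10

Derivation:
Price: 40¢
Coin 1 (quarter, 25¢): balance = 25¢
Coin 2 (quarter, 25¢): balance = 50¢
  → balance >= price → DISPENSE, change = 50 - 40 = 10¢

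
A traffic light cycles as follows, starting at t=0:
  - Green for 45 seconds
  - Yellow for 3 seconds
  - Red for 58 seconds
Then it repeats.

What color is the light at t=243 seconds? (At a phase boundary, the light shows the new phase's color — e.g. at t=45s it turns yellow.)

Cycle length = 45 + 3 + 58 = 106s
t = 243, phase_t = 243 mod 106 = 31
31 < 45 (green end) → GREEN

Answer: green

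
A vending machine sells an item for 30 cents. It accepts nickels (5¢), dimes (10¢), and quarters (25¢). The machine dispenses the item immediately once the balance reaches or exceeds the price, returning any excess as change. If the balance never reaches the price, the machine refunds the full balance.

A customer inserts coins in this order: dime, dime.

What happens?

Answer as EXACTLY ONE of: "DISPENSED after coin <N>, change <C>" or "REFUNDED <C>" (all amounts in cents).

Price: 30¢
Coin 1 (dime, 10¢): balance = 10¢
Coin 2 (dime, 10¢): balance = 20¢
All coins inserted, balance 20¢ < price 30¢ → REFUND 20¢

Answer: REFUNDED 20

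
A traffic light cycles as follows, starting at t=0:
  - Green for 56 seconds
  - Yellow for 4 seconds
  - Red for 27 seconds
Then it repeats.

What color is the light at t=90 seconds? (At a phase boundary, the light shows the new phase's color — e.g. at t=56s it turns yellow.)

Answer: green

Derivation:
Cycle length = 56 + 4 + 27 = 87s
t = 90, phase_t = 90 mod 87 = 3
3 < 56 (green end) → GREEN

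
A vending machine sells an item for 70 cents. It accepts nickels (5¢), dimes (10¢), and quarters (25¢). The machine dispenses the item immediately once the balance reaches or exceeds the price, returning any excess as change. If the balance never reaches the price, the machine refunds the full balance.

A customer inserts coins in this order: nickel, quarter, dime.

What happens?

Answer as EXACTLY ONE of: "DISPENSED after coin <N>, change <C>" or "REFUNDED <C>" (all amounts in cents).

Price: 70¢
Coin 1 (nickel, 5¢): balance = 5¢
Coin 2 (quarter, 25¢): balance = 30¢
Coin 3 (dime, 10¢): balance = 40¢
All coins inserted, balance 40¢ < price 70¢ → REFUND 40¢

Answer: REFUNDED 40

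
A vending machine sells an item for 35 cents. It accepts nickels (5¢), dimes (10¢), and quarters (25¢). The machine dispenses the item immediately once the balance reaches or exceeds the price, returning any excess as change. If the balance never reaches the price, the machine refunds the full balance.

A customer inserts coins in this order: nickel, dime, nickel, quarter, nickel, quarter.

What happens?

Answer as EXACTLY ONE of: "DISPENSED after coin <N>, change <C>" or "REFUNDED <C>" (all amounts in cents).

Price: 35¢
Coin 1 (nickel, 5¢): balance = 5¢
Coin 2 (dime, 10¢): balance = 15¢
Coin 3 (nickel, 5¢): balance = 20¢
Coin 4 (quarter, 25¢): balance = 45¢
  → balance >= price → DISPENSE, change = 45 - 35 = 10¢

Answer: DISPENSED after coin 4, change 10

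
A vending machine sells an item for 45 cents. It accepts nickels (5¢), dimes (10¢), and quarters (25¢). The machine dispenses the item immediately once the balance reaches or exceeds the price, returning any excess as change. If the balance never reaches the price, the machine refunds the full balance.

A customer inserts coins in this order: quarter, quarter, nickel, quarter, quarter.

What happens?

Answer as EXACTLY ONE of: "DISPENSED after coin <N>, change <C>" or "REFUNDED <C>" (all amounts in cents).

Answer: DISPENSED after coin 2, change 5

Derivation:
Price: 45¢
Coin 1 (quarter, 25¢): balance = 25¢
Coin 2 (quarter, 25¢): balance = 50¢
  → balance >= price → DISPENSE, change = 50 - 45 = 5¢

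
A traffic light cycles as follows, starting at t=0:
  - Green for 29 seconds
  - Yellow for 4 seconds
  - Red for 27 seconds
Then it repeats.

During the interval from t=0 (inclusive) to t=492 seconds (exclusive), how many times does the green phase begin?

Answer: 9

Derivation:
Cycle = 29+4+27 = 60s
green phase starts at t = k*60 + 0 for k=0,1,2,...
Need k*60+0 < 492 → k < 8.200
k ∈ {0, ..., 8} → 9 starts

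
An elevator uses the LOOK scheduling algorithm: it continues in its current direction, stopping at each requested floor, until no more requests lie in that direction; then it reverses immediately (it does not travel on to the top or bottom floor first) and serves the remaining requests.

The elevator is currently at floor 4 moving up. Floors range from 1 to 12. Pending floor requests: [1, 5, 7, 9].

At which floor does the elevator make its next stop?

Current floor: 4, direction: up
Requests above: [5, 7, 9]
Requests below: [1]
Moving up and requests lie above → nearest above is min([5, 7, 9]) = 5

Answer: 5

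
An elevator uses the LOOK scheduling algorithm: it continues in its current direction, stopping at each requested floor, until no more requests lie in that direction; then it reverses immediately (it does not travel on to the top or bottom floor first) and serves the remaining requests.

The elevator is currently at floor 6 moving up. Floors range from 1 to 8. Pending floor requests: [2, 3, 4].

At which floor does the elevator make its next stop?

Answer: 4

Derivation:
Current floor: 6, direction: up
Requests above: []
Requests below: [2, 3, 4]
Moving up but no requests above → reverse; nearest below is max([2, 3, 4]) = 4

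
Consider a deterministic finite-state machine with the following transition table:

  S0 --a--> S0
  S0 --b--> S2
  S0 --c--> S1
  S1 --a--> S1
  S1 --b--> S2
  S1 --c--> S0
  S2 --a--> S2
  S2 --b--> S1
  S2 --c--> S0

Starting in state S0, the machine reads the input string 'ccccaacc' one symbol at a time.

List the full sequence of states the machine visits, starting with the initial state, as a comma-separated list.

Answer: S0, S1, S0, S1, S0, S0, S0, S1, S0

Derivation:
Start: S0
  read 'c': S0 --c--> S1
  read 'c': S1 --c--> S0
  read 'c': S0 --c--> S1
  read 'c': S1 --c--> S0
  read 'a': S0 --a--> S0
  read 'a': S0 --a--> S0
  read 'c': S0 --c--> S1
  read 'c': S1 --c--> S0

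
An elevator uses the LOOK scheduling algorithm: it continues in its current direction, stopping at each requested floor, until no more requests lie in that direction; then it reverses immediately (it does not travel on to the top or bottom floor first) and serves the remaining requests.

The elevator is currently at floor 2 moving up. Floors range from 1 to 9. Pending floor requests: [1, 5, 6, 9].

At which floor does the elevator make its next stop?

Current floor: 2, direction: up
Requests above: [5, 6, 9]
Requests below: [1]
Moving up and requests lie above → nearest above is min([5, 6, 9]) = 5

Answer: 5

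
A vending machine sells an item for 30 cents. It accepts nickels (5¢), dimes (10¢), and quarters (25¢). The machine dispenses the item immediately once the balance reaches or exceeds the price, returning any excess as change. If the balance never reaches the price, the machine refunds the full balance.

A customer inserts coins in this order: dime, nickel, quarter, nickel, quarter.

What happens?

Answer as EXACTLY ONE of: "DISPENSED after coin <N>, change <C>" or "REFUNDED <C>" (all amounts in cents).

Answer: DISPENSED after coin 3, change 10

Derivation:
Price: 30¢
Coin 1 (dime, 10¢): balance = 10¢
Coin 2 (nickel, 5¢): balance = 15¢
Coin 3 (quarter, 25¢): balance = 40¢
  → balance >= price → DISPENSE, change = 40 - 30 = 10¢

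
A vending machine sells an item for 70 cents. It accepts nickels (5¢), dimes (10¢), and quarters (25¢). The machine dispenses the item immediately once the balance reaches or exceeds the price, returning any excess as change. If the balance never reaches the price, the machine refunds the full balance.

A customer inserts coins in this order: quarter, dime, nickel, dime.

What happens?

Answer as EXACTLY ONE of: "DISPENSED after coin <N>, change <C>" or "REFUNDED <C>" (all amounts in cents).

Answer: REFUNDED 50

Derivation:
Price: 70¢
Coin 1 (quarter, 25¢): balance = 25¢
Coin 2 (dime, 10¢): balance = 35¢
Coin 3 (nickel, 5¢): balance = 40¢
Coin 4 (dime, 10¢): balance = 50¢
All coins inserted, balance 50¢ < price 70¢ → REFUND 50¢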